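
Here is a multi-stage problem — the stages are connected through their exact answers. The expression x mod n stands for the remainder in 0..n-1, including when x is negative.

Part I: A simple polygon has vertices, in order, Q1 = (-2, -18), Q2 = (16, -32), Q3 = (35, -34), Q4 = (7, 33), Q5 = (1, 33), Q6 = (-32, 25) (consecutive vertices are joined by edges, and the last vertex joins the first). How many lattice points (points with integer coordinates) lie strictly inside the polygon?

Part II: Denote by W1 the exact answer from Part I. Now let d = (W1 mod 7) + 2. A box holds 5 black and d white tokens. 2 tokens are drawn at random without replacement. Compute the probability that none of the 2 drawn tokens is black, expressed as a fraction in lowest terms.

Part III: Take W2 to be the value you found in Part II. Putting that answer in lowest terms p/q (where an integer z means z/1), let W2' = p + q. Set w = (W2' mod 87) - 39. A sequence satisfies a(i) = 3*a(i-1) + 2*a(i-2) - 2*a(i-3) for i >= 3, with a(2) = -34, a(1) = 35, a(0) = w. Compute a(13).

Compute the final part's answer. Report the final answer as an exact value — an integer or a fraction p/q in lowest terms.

-10165230

Part I: cross terms: (-2*-32 - 16*-18)=352, (16*-34 - 35*-32)=576, (35*33 - 7*-34)=1393, (7*33 - 1*33)=198, (1*25 - -32*33)=1081, (-32*-18 - -2*25)=626; twice the area = |4226| = 4226; area = 2113; boundary points = 2 + 1 + 1 + 6 + 1 + 1 = 12; strictly interior points = area - boundary/2 + 1 = 2108; answer 2108
Part II: W1 = 2108; d = 3; total draws C(8,2) = 28; favorable C(3,2) = 3; P = 3/28; answer 3/28
Part III: W2 = 3/28; threaded value p + q = 31; w = -8; a(3) = 3*(-34) + 2*(35) - 2*(-8) = -16; iterating: a(3)=-16, a(4)=-186, a(5)=-522, a(6)=-1906, a(7)=-6390, a(8)=-21938, a(9)=-74782, a(10)=-255442, a(11)=-872014, a(12)=-2977362, a(13)=-10165230; answer -10165230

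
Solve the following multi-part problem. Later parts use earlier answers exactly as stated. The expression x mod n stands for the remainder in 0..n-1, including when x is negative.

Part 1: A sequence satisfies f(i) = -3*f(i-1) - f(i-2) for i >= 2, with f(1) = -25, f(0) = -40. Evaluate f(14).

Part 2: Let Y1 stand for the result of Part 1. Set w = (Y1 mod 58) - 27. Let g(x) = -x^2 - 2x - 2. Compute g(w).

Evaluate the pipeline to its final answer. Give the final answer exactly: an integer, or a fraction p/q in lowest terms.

-442

Part 1: f(2) = -3*(-25) - 1*(-40) = 115; iterating: f(2)=115, f(3)=-320, f(4)=845, f(5)=-2215, f(6)=5800, f(7)=-15185, f(8)=39755, f(9)=-104080, f(10)=272485, f(11)=-713375, f(12)=1867640, f(13)=-4889545, f(14)=12800995; answer 12800995
Part 2: Y1 = 12800995; w = 20; -1*(20)^2 - 2*(20)^1 - 2 = (-400) + (-40) + (-2) = -442; answer -442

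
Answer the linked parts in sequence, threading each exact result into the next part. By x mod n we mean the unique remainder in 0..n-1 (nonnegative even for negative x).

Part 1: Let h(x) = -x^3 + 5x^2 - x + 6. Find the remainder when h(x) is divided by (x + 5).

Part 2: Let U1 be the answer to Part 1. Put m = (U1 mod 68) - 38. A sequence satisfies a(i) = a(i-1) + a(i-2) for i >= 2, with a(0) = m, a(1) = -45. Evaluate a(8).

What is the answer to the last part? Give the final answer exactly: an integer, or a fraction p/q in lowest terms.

Part 1: remainder = value at the root: -1*(-5)^3 + 5*(-5)^2 - 1*(-5)^1 + 6 = (125) + (125) + (5) + (6) = 261; answer 261
Part 2: U1 = 261; m = 19; a(2) = 1*(-45) + 1*(19) = -26; iterating: a(2)=-26, a(3)=-71, a(4)=-97, a(5)=-168, a(6)=-265, a(7)=-433, a(8)=-698; answer -698

-698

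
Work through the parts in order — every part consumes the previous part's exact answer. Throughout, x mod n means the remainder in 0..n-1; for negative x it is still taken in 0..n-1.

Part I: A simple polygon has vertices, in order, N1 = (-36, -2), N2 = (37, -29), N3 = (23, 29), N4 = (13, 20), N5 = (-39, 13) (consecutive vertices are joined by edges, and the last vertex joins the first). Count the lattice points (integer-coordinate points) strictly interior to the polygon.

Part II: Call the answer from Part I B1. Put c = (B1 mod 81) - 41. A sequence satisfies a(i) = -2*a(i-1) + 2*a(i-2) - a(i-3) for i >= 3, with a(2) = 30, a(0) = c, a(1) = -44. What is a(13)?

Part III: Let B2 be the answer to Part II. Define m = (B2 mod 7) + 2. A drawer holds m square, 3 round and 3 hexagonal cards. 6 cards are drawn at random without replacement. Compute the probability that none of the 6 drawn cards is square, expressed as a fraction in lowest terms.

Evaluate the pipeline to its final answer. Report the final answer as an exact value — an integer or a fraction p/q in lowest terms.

Part I: cross terms: (-36*-29 - 37*-2)=1118, (37*29 - 23*-29)=1740, (23*20 - 13*29)=83, (13*13 - -39*20)=949, (-39*-2 - -36*13)=546; twice the area = |4436| = 4436; area = 2218; boundary points = 1 + 2 + 1 + 1 + 3 = 8; strictly interior points = area - boundary/2 + 1 = 2215; answer 2215
Part II: B1 = 2215; c = -13; a(3) = -2*(30) + 2*(-44) - 1*(-13) = -135; iterating: a(3)=-135, a(4)=374, a(5)=-1048, a(6)=2979, a(7)=-8428, a(8)=23862, a(9)=-67559, a(10)=191270, a(11)=-541520, a(12)=1533139, a(13)=-4340588; answer -4340588
Part III: B2 = -4340588; m = 2; total draws C(8,6) = 28; favorable C(6,6) = 1; P = 1/28; answer 1/28

1/28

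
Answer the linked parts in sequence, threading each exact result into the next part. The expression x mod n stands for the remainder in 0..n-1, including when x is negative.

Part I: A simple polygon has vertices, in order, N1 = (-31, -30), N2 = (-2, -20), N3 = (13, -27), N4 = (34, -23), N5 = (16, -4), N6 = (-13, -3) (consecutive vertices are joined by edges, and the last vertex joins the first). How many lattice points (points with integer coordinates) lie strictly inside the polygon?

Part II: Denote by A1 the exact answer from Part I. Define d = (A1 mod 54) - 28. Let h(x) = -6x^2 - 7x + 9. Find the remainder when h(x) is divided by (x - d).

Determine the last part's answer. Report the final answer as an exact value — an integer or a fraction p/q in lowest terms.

Part I: cross terms: (-31*-20 - -2*-30)=560, (-2*-27 - 13*-20)=314, (13*-23 - 34*-27)=619, (34*-4 - 16*-23)=232, (16*-3 - -13*-4)=-100, (-13*-30 - -31*-3)=297; twice the area = |1922| = 1922; area = 961; boundary points = 1 + 1 + 1 + 1 + 1 + 9 = 14; strictly interior points = area - boundary/2 + 1 = 955; answer 955
Part II: A1 = 955; d = 9; remainder = value at the root: -6*(9)^2 - 7*(9)^1 + 9 = (-486) + (-63) + (9) = -540; answer -540

-540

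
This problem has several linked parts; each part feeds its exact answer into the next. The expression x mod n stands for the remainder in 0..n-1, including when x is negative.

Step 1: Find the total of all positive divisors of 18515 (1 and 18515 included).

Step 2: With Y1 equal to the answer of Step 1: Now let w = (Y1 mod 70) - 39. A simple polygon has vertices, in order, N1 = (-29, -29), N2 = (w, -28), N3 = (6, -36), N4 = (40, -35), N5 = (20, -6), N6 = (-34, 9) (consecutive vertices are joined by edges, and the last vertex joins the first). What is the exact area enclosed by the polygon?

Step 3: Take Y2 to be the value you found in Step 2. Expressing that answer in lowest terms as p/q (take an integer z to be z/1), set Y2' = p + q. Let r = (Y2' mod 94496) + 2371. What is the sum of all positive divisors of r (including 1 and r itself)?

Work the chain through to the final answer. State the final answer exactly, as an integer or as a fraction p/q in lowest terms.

Step 1: 18515 = 5 * 7 * 23^2; sigma = (1 + 5) * (1 + 7) * (1 + 23 + 529) = 6 * 8 * 553 = 26544; answer 26544
Step 2: Y1 = 26544; w = -25; cross terms: (-29*-28 - -25*-29)=87, (-25*-36 - 6*-28)=1068, (6*-35 - 40*-36)=1230, (40*-6 - 20*-35)=460, (20*9 - -34*-6)=-24, (-34*-29 - -29*9)=1247; twice the area = |4068| = 4068; area = 2034; answer 2034
Step 3: Y2 = 2034; threaded value p + q = 2035; r = 4406; 4406 = 2 * 2203; sigma = (1 + 2) * (1 + 2203) = 3 * 2204 = 6612; answer 6612

6612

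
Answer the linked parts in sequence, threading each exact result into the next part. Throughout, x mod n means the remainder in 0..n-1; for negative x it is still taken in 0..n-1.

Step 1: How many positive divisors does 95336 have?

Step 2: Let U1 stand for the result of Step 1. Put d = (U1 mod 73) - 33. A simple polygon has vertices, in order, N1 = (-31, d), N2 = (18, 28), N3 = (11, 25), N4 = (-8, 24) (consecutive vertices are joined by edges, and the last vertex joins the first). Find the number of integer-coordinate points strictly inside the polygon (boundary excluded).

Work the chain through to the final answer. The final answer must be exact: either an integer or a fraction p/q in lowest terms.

461

Step 1: 95336 = 2^3 * 17 * 701; number of divisors = (3+1) * (1+1) * (1+1) = 16; answer 16
Step 2: U1 = 16; d = -17; cross terms: (-31*28 - 18*-17)=-562, (18*25 - 11*28)=142, (11*24 - -8*25)=464, (-8*-17 - -31*24)=880; twice the area = |924| = 924; area = 462; boundary points = 1 + 1 + 1 + 1 = 4; strictly interior points = area - boundary/2 + 1 = 461; answer 461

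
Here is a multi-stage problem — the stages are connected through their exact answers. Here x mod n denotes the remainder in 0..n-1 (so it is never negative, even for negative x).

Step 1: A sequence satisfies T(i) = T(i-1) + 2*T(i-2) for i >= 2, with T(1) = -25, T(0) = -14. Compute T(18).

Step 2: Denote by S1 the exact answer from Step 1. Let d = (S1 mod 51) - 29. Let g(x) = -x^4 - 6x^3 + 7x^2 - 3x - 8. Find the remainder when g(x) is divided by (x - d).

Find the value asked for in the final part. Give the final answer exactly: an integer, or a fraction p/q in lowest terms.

Step 1: T(2) = 1*(-25) + 2*(-14) = -53; iterating: T(2)=-53, T(3)=-103, T(4)=-209, T(5)=-415, T(6)=-833, T(7)=-1663, T(8)=-3329, T(9)=-6655, T(10)=-13313, T(11)=-26623, T(12)=-53249, T(13)=-106495, T(14)=-212993, T(15)=-425983, T(16)=-851969, T(17)=-1703935, T(18)=-3407873; answer -3407873
Step 2: S1 = -3407873; d = 20; remainder = value at the root: -1*(20)^4 - 6*(20)^3 + 7*(20)^2 - 3*(20)^1 - 8 = (-160000) + (-48000) + (2800) + (-60) + (-8) = -205268; answer -205268

-205268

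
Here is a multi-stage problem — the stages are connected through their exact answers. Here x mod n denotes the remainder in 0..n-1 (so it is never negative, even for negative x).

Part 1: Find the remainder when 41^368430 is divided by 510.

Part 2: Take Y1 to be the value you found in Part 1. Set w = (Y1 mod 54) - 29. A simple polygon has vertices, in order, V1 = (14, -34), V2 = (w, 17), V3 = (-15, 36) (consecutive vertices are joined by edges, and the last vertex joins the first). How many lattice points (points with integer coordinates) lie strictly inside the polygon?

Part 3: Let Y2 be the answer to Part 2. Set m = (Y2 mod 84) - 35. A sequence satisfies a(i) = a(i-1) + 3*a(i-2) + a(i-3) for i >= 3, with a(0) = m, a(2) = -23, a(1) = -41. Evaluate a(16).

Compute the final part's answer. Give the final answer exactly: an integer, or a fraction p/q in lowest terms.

Part 1: squarings mod 510: 41^1=41, 41^2=151, 41^4=361, 41^8=271, 41^16=1, 41^32=1, 41^64=1, 41^128=1, 41^256=1, 41^512=1, 41^1024=1, 41^2048=1, 41^4096=1, 41^8192=1, 41^16384=1, 41^32768=1, 41^65536=1, 41^131072=1, 41^262144=1; 41^368430 = 41^2 * 41^4 * 41^8 * 41^32 * 41^256 * 41^512 * 41^1024 * 41^2048 * 41^4096 * 41^32768 * 41^65536 * 41^262144 = 331 (mod 510); answer 331
Part 2: Y1 = 331; w = -22; cross terms: (14*17 - -22*-34)=-510, (-22*36 - -15*17)=-537, (-15*-34 - 14*36)=6; twice the area = |-1041| = 1041; area = 1041/2; boundary points = 3 + 1 + 1 = 5; strictly interior points = area - boundary/2 + 1 = 519; answer 519
Part 3: Y2 = 519; m = -20; a(3) = 1*(-23) + 3*(-41) + 1*(-20) = -166; iterating: a(3)=-166, a(4)=-276, a(5)=-797, a(6)=-1791, a(7)=-4458, a(8)=-10628, a(9)=-25793, a(10)=-62135, a(11)=-150142, a(12)=-362340, a(13)=-874901, a(14)=-2112063, a(15)=-5099106, a(16)=-12310196; answer -12310196

-12310196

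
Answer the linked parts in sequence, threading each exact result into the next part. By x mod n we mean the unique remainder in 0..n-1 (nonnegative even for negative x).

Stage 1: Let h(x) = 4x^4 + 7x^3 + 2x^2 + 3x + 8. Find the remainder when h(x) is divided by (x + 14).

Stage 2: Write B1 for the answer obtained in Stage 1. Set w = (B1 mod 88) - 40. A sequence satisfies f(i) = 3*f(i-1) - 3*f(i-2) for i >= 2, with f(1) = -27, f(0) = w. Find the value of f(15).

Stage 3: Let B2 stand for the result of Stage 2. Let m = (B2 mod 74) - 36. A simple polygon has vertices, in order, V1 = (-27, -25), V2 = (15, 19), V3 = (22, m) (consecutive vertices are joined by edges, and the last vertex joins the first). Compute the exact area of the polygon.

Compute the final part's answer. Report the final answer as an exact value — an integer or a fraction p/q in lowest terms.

343

Stage 1: remainder = value at the root: 4*(-14)^4 + 7*(-14)^3 + 2*(-14)^2 + 3*(-14)^1 + 8 = (153664) + (-19208) + (392) + (-42) + (8) = 134814; answer 134814
Stage 2: B1 = 134814; w = 46; f(2) = 3*(-27) - 3*(46) = -219; iterating: f(2)=-219, f(3)=-576, f(4)=-1071, f(5)=-1485, f(6)=-1242, f(7)=729, f(8)=5913, f(9)=15552, f(10)=28917, f(11)=40095, f(12)=33534, f(13)=-19683, f(14)=-159651, f(15)=-419904; answer -419904
Stage 3: B2 = -419904; m = 10; cross terms: (-27*19 - 15*-25)=-138, (15*10 - 22*19)=-268, (22*-25 - -27*10)=-280; twice the area = |-686| = 686; area = 343; answer 343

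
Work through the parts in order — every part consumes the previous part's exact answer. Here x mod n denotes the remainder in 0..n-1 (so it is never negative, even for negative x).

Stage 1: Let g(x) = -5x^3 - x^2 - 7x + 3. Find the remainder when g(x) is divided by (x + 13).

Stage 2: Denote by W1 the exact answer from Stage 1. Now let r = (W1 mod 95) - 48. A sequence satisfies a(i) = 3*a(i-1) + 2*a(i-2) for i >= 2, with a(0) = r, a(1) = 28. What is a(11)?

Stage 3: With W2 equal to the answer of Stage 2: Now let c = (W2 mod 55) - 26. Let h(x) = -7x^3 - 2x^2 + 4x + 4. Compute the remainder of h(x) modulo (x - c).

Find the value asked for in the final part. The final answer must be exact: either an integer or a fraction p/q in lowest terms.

Stage 1: remainder = value at the root: -5*(-13)^3 - 1*(-13)^2 - 7*(-13)^1 + 3 = (10985) + (-169) + (91) + (3) = 10910; answer 10910
Stage 2: W1 = 10910; r = 32; a(2) = 3*(28) + 2*(32) = 148; iterating: a(2)=148, a(3)=500, a(4)=1796, a(5)=6388, a(6)=22756, a(7)=81044, a(8)=288644, a(9)=1028020, a(10)=3661348, a(11)=13040084; answer 13040084
Stage 3: W2 = 13040084; c = -2; remainder = value at the root: -7*(-2)^3 - 2*(-2)^2 + 4*(-2)^1 + 4 = (56) + (-8) + (-8) + (4) = 44; answer 44

44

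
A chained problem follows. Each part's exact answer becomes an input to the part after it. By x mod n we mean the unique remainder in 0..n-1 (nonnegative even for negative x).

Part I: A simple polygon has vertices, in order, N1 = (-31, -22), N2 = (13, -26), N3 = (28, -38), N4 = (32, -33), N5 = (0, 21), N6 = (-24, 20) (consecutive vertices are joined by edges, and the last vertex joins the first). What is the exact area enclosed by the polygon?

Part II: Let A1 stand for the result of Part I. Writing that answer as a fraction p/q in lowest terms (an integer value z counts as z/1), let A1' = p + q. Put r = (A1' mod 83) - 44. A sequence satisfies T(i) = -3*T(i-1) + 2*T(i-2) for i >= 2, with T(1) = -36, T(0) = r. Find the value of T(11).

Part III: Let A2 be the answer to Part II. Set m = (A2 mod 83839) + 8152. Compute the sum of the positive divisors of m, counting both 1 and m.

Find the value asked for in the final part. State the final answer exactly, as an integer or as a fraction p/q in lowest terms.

Part I: cross terms: (-31*-26 - 13*-22)=1092, (13*-38 - 28*-26)=234, (28*-33 - 32*-38)=292, (32*21 - 0*-33)=672, (0*20 - -24*21)=504, (-24*-22 - -31*20)=1148; twice the area = |3942| = 3942; area = 1971; answer 1971
Part II: A1 = 1971; threaded value p + q = 1972; r = 19; T(2) = -3*(-36) + 2*(19) = 146; iterating: T(2)=146, T(3)=-510, T(4)=1822, T(5)=-6486, T(6)=23102, T(7)=-82278, T(8)=293038, T(9)=-1043670, T(10)=3717086, T(11)=-13238598; answer -13238598
Part III: A2 = -13238598; m = 16116; 16116 = 2^2 * 3 * 17 * 79; sigma = (1 + 2 + 4) * (1 + 3) * (1 + 17) * (1 + 79) = 7 * 4 * 18 * 80 = 40320; answer 40320

40320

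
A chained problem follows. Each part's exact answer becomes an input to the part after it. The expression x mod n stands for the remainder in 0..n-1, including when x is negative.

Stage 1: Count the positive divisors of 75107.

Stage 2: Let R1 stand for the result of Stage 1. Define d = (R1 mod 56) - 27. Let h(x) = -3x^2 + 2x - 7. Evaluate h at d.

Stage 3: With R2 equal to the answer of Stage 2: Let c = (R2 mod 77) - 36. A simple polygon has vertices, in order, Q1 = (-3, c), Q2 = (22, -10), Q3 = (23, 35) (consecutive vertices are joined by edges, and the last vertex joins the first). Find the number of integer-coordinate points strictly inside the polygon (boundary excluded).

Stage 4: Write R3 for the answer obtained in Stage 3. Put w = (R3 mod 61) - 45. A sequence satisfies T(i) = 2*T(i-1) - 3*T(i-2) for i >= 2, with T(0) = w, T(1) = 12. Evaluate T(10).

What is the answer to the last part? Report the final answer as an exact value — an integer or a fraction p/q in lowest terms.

6744

Stage 1: 75107 = 19 * 59 * 67; number of divisors = (1+1) * (1+1) * (1+1) = 8; answer 8
Stage 2: R1 = 8; d = -19; -3*(-19)^2 + 2*(-19)^1 - 7 = (-1083) + (-38) + (-7) = -1128; answer -1128
Stage 3: R2 = -1128; c = -9; cross terms: (-3*-10 - 22*-9)=228, (22*35 - 23*-10)=1000, (23*-9 - -3*35)=-102; twice the area = |1126| = 1126; area = 563; boundary points = 1 + 1 + 2 = 4; strictly interior points = area - boundary/2 + 1 = 562; answer 562
Stage 4: R3 = 562; w = -32; T(2) = 2*(12) - 3*(-32) = 120; iterating: T(2)=120, T(3)=204, T(4)=48, T(5)=-516, T(6)=-1176, T(7)=-804, T(8)=1920, T(9)=6252, T(10)=6744; answer 6744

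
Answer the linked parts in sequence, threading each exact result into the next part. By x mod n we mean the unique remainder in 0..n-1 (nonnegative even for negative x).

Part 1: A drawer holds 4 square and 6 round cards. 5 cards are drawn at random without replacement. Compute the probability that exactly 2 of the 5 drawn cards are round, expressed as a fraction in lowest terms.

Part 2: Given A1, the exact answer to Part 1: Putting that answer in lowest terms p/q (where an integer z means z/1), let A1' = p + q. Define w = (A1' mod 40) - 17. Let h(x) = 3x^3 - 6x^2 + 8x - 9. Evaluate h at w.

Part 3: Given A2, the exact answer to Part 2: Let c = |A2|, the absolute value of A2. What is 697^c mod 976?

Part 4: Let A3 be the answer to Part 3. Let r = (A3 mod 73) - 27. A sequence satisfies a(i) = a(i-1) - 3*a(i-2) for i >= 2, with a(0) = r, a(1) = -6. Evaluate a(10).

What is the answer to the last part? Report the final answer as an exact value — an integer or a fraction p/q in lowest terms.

-4404

Part 1: total draws C(10,5) = 252; favorable C(6,2)*C(4,3) = 60; P = 5/21; answer 5/21
Part 2: A1 = 5/21; threaded value p + q = 26; w = 9; 3*(9)^3 - 6*(9)^2 + 8*(9)^1 - 9 = (2187) + (-486) + (72) + (-9) = 1764; answer 1764
Part 3: A2 = 1764; c = 1764; squarings mod 976: 697^1=697, 697^2=737, 697^4=513, 697^8=625, 697^16=225, 697^32=849, 697^64=513, 697^128=625, 697^256=225, 697^512=849, 697^1024=513; 697^1764 = 697^4 * 697^32 * 697^64 * 697^128 * 697^512 * 697^1024 = 81 (mod 976); answer 81
Part 4: A3 = 81; r = -19; a(2) = 1*(-6) - 3*(-19) = 51; iterating: a(2)=51, a(3)=69, a(4)=-84, a(5)=-291, a(6)=-39, a(7)=834, a(8)=951, a(9)=-1551, a(10)=-4404; answer -4404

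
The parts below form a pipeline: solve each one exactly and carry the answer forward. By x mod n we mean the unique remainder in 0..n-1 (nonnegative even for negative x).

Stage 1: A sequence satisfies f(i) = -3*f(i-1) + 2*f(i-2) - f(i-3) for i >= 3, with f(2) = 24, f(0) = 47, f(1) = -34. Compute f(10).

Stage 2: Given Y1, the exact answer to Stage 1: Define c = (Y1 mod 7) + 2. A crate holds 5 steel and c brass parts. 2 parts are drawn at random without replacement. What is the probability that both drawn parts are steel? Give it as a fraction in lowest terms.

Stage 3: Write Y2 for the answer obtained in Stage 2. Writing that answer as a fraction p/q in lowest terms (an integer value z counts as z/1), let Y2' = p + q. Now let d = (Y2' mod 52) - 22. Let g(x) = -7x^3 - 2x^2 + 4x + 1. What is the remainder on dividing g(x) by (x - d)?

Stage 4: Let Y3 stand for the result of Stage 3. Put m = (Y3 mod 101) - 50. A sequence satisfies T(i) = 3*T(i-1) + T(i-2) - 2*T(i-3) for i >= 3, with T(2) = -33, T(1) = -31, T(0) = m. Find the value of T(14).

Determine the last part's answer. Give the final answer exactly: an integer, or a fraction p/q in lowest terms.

Stage 1: f(3) = -3*(24) + 2*(-34) - 1*(47) = -187; iterating: f(3)=-187, f(4)=643, f(5)=-2327, f(6)=8454, f(7)=-30659, f(8)=111212, f(9)=-403408, f(10)=1463307; answer 1463307
Stage 2: Y1 = 1463307; c = 8; total draws C(13,2) = 78; favorable C(5,2) = 10; P = 5/39; answer 5/39
Stage 3: Y2 = 5/39; threaded value p + q = 44; d = 22; remainder = value at the root: -7*(22)^3 - 2*(22)^2 + 4*(22)^1 + 1 = (-74536) + (-968) + (88) + (1) = -75415; answer -75415
Stage 4: Y3 = -75415; m = -18; T(3) = 3*(-33) + 1*(-31) - 2*(-18) = -94; iterating: T(3)=-94, T(4)=-253, T(5)=-787, T(6)=-2426, T(7)=-7559, T(8)=-23529, T(9)=-73294, T(10)=-228293, T(11)=-711115, T(12)=-2215050, T(13)=-6899679, T(14)=-21491857; answer -21491857

-21491857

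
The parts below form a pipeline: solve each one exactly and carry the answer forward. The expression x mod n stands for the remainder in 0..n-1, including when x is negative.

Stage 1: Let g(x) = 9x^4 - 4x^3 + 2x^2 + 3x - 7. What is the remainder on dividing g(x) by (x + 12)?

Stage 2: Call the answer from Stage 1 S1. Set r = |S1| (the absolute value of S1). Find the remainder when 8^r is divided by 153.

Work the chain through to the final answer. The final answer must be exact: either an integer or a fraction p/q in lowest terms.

Stage 1: remainder = value at the root: 9*(-12)^4 - 4*(-12)^3 + 2*(-12)^2 + 3*(-12)^1 - 7 = (186624) + (6912) + (288) + (-36) + (-7) = 193781; answer 193781
Stage 2: S1 = 193781; r = 193781; squarings mod 153: 8^1=8, 8^2=64, 8^4=118, 8^8=1, 8^16=1, 8^32=1, 8^64=1, 8^128=1, 8^256=1, 8^512=1, 8^1024=1, 8^2048=1, 8^4096=1, 8^8192=1, 8^16384=1, 8^32768=1, 8^65536=1, 8^131072=1; 8^193781 = 8^1 * 8^4 * 8^16 * 8^32 * 8^64 * 8^128 * 8^1024 * 8^4096 * 8^8192 * 8^16384 * 8^32768 * 8^131072 = 26 (mod 153); answer 26

26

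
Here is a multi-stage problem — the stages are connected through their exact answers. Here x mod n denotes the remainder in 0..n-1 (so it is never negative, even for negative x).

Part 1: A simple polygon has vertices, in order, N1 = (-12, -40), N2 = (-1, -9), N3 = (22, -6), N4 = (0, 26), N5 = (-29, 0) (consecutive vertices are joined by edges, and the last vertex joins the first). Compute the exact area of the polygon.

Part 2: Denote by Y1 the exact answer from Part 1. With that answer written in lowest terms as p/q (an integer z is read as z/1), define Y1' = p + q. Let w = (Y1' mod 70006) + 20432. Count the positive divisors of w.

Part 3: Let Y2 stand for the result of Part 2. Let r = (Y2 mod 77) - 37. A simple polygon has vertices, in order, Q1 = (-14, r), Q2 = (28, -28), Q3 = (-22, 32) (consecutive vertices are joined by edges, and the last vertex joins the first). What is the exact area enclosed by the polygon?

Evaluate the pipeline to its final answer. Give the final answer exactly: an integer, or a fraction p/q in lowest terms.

885

Part 1: cross terms: (-12*-9 - -1*-40)=68, (-1*-6 - 22*-9)=204, (22*26 - 0*-6)=572, (0*0 - -29*26)=754, (-29*-40 - -12*0)=1160; twice the area = |2758| = 2758; area = 1379; answer 1379
Part 2: Y1 = 1379; threaded value p + q = 1380; w = 21812; 21812 = 2^2 * 7 * 19 * 41; number of divisors = (2+1) * (1+1) * (1+1) * (1+1) = 24; answer 24
Part 3: Y2 = 24; r = -13; cross terms: (-14*-28 - 28*-13)=756, (28*32 - -22*-28)=280, (-22*-13 - -14*32)=734; twice the area = |1770| = 1770; area = 885; answer 885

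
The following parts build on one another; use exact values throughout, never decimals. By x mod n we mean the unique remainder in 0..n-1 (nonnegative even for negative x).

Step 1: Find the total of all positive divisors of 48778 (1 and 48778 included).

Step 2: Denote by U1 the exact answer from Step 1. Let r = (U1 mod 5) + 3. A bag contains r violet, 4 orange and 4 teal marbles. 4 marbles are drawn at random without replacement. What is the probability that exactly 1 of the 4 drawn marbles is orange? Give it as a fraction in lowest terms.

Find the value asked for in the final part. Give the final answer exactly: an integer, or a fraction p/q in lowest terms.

Step 1: 48778 = 2 * 29^3; sigma = (1 + 2) * (1 + 29 + 841 + 24389) = 3 * 25260 = 75780; answer 75780
Step 2: U1 = 75780; r = 3; total draws C(11,4) = 330; favorable C(4,1)*C(7,3) = 140; P = 14/33; answer 14/33

14/33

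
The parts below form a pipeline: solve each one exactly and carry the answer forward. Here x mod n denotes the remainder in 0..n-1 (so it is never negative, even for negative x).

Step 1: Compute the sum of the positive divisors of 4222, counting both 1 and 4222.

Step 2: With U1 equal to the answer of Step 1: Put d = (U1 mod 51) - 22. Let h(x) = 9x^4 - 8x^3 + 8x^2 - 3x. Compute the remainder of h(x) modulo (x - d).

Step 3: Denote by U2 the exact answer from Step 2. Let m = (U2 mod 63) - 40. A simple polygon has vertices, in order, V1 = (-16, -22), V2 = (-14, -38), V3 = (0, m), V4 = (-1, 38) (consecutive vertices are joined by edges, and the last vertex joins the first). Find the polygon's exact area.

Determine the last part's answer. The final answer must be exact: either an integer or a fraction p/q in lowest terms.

Step 1: 4222 = 2 * 2111; sigma = (1 + 2) * (1 + 2111) = 3 * 2112 = 6336; answer 6336
Step 2: U1 = 6336; d = -10; remainder = value at the root: 9*(-10)^4 - 8*(-10)^3 + 8*(-10)^2 - 3*(-10)^1 = (90000) + (8000) + (800) + (30) = 98830; answer 98830
Step 3: U2 = 98830; m = 6; cross terms: (-16*-38 - -14*-22)=300, (-14*6 - 0*-38)=-84, (0*38 - -1*6)=6, (-1*-22 - -16*38)=630; twice the area = |852| = 852; area = 426; answer 426

426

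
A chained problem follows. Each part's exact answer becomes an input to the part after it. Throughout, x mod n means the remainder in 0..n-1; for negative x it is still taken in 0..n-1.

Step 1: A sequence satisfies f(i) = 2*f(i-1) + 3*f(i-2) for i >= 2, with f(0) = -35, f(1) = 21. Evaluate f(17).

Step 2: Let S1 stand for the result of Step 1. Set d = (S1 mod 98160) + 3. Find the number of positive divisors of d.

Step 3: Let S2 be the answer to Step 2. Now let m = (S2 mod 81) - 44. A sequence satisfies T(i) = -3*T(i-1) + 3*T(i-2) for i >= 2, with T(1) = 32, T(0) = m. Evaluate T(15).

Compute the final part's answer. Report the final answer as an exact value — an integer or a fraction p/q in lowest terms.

Step 1: f(2) = 2*(21) + 3*(-35) = -63; iterating: f(2)=-63, f(3)=-63, f(4)=-315, f(5)=-819, f(6)=-2583, f(7)=-7623, f(8)=-22995, f(9)=-68859, f(10)=-206703, f(11)=-619983, f(12)=-1860075, f(13)=-5580099, f(14)=-16740423, f(15)=-50221143, f(16)=-150663555, f(17)=-451990539; answer -451990539
Step 2: S1 = -451990539; d = 36264; 36264 = 2^3 * 3 * 1511; number of divisors = (3+1) * (1+1) * (1+1) = 16; answer 16
Step 3: S2 = 16; m = -28; T(2) = -3*(32) + 3*(-28) = -180; iterating: T(2)=-180, T(3)=636, T(4)=-2448, T(5)=9252, T(6)=-35100, T(7)=133056, T(8)=-504468, T(9)=1912572, T(10)=-7251120, T(11)=27491076, T(12)=-104226588, T(13)=395152992, T(14)=-1498138740, T(15)=5679875196; answer 5679875196

5679875196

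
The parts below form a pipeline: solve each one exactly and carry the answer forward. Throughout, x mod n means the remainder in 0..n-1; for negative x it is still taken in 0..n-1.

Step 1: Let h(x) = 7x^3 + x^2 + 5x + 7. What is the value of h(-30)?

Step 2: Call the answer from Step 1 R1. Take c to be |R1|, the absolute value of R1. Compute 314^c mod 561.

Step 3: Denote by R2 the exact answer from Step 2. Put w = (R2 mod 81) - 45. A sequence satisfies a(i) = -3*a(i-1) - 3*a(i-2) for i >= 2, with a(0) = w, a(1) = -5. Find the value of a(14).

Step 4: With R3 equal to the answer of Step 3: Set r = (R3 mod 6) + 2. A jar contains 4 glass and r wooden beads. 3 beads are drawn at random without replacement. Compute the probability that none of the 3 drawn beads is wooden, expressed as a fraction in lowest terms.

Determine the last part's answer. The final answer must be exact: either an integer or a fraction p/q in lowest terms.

Step 1: 7*(-30)^3 + 1*(-30)^2 + 5*(-30)^1 + 7 = (-189000) + (900) + (-150) + (7) = -188243; answer -188243
Step 2: R1 = -188243; c = 188243; squarings mod 561: 314^1=314, 314^2=421, 314^4=526, 314^8=103, 314^16=511, 314^32=256, 314^64=460, 314^128=103, 314^256=511, 314^512=256, 314^1024=460, 314^2048=103, 314^4096=511, 314^8192=256, 314^16384=460, 314^32768=103, 314^65536=511, 314^131072=256; 314^188243 = 314^1 * 314^2 * 314^16 * 314^64 * 314^256 * 314^512 * 314^1024 * 314^2048 * 314^4096 * 314^16384 * 314^32768 * 314^131072 = 359 (mod 561); answer 359
Step 3: R2 = 359; w = -10; a(2) = -3*(-5) - 3*(-10) = 45; iterating: a(2)=45, a(3)=-120, a(4)=225, a(5)=-315, a(6)=270, a(7)=135, a(8)=-1215, a(9)=3240, a(10)=-6075, a(11)=8505, a(12)=-7290, a(13)=-3645, a(14)=32805; answer 32805
Step 4: R3 = 32805; r = 5; total draws C(9,3) = 84; favorable C(4,3) = 4; P = 1/21; answer 1/21

1/21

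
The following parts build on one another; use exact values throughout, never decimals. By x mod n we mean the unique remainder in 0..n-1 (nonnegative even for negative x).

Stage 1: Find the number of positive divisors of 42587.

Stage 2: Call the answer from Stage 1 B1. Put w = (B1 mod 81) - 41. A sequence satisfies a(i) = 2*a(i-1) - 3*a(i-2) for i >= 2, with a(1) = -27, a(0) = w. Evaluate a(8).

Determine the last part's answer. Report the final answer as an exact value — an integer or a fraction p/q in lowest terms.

-69

Stage 1: 42587 = 37 * 1151; number of divisors = (1+1) * (1+1) = 4; answer 4
Stage 2: B1 = 4; w = -37; a(2) = 2*(-27) - 3*(-37) = 57; iterating: a(2)=57, a(3)=195, a(4)=219, a(5)=-147, a(6)=-951, a(7)=-1461, a(8)=-69; answer -69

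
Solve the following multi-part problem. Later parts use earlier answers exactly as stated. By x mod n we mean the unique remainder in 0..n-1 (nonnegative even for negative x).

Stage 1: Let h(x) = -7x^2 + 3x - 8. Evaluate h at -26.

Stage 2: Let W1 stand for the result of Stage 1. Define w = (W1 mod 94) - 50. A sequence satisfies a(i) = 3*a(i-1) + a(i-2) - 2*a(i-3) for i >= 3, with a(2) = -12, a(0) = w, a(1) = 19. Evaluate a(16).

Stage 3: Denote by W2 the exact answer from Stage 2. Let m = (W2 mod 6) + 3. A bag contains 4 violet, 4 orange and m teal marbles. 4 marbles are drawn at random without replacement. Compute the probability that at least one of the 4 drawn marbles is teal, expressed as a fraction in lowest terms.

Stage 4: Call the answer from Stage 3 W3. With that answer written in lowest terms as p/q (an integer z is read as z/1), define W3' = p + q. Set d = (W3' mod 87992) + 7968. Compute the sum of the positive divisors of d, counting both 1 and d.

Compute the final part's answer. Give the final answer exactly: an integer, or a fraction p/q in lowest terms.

Stage 1: -7*(-26)^2 + 3*(-26)^1 - 8 = (-4732) + (-78) + (-8) = -4818; answer -4818
Stage 2: W1 = -4818; w = 20; a(3) = 3*(-12) + 1*(19) - 2*(20) = -57; iterating: a(3)=-57, a(4)=-221, a(5)=-696, a(6)=-2195, a(7)=-6839, a(8)=-21320, a(9)=-66409, a(10)=-206869, a(11)=-644376, a(12)=-2007179, a(13)=-6252175, a(14)=-19474952, a(15)=-60662673, a(16)=-188958621; answer -188958621
Stage 3: W2 = -188958621; m = 6; total draws C(14,4) = 1001; complement C(8,4) = 70; favorable 1001 - 70 = 931; P = 133/143; answer 133/143
Stage 4: W3 = 133/143; threaded value p + q = 276; d = 8244; 8244 = 2^2 * 3^2 * 229; sigma = (1 + 2 + 4) * (1 + 3 + 9) * (1 + 229) = 7 * 13 * 230 = 20930; answer 20930

20930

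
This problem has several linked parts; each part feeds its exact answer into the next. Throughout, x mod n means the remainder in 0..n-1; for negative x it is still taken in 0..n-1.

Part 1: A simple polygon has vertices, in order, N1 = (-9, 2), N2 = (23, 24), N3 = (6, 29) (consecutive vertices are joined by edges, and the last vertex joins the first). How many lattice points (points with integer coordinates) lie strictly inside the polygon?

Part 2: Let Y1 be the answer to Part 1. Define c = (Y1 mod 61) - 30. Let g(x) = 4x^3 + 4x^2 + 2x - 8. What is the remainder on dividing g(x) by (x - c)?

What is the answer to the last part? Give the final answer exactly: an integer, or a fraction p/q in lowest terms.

Part 1: cross terms: (-9*24 - 23*2)=-262, (23*29 - 6*24)=523, (6*2 - -9*29)=273; twice the area = |534| = 534; area = 267; boundary points = 2 + 1 + 3 = 6; strictly interior points = area - boundary/2 + 1 = 265; answer 265
Part 2: Y1 = 265; c = -9; remainder = value at the root: 4*(-9)^3 + 4*(-9)^2 + 2*(-9)^1 - 8 = (-2916) + (324) + (-18) + (-8) = -2618; answer -2618

-2618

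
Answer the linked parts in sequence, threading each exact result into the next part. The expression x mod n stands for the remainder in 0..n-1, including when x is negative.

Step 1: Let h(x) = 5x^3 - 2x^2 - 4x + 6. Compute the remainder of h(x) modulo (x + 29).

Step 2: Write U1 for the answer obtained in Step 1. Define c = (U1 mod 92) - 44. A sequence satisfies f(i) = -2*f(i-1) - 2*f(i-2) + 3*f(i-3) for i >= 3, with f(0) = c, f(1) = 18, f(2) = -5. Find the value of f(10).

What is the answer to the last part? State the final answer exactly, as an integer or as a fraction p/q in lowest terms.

Step 1: remainder = value at the root: 5*(-29)^3 - 2*(-29)^2 - 4*(-29)^1 + 6 = (-121945) + (-1682) + (116) + (6) = -123505; answer -123505
Step 2: U1 = -123505; c = 7; f(3) = -2*(-5) - 2*(18) + 3*(7) = -5; iterating: f(3)=-5, f(4)=74, f(5)=-153, f(6)=143, f(7)=242, f(8)=-1229, f(9)=2403, f(10)=-1622; answer -1622

-1622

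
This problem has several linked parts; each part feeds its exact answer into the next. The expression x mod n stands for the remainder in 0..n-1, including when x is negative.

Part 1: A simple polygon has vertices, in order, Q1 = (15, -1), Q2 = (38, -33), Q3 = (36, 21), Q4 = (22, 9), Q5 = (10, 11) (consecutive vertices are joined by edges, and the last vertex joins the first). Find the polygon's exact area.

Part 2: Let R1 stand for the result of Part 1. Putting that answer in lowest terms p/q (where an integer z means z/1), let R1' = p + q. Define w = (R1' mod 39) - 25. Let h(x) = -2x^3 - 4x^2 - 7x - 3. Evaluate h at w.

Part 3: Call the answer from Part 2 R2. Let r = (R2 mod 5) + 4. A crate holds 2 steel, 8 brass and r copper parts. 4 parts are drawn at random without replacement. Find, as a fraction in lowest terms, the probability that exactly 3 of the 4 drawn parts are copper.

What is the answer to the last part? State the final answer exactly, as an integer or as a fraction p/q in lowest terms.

20/273

Part 1: cross terms: (15*-33 - 38*-1)=-457, (38*21 - 36*-33)=1986, (36*9 - 22*21)=-138, (22*11 - 10*9)=152, (10*-1 - 15*11)=-175; twice the area = |1368| = 1368; area = 684; answer 684
Part 2: R1 = 684; threaded value p + q = 685; w = -3; -2*(-3)^3 - 4*(-3)^2 - 7*(-3)^1 - 3 = (54) + (-36) + (21) + (-3) = 36; answer 36
Part 3: R2 = 36; r = 5; total draws C(15,4) = 1365; favorable C(5,3)*C(10,1) = 100; P = 20/273; answer 20/273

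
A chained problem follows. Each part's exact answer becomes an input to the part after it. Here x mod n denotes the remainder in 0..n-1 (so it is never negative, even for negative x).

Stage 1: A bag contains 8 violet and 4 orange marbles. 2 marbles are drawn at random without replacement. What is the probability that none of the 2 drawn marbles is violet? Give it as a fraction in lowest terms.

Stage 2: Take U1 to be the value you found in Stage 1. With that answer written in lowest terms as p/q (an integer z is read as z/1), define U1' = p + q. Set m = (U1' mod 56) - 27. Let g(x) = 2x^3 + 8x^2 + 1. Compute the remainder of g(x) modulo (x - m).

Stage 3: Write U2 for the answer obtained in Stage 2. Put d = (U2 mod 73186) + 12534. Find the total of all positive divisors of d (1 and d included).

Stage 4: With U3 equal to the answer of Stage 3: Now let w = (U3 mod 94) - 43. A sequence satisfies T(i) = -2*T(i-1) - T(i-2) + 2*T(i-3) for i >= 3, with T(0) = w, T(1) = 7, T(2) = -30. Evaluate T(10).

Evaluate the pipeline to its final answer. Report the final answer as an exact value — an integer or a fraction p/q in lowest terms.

Stage 1: total draws C(12,2) = 66; favorable C(4,2) = 6; P = 1/11; answer 1/11
Stage 2: U1 = 1/11; threaded value p + q = 12; m = -15; remainder = value at the root: 2*(-15)^3 + 8*(-15)^2 + 1 = (-6750) + (1800) + (1) = -4949; answer -4949
Stage 3: U2 = -4949; d = 80771; 80771 = 37^2 * 59; sigma = (1 + 37 + 1369) * (1 + 59) = 1407 * 60 = 84420; answer 84420
Stage 4: U3 = 84420; w = -35; T(3) = -2*(-30) - 1*(7) + 2*(-35) = -17; iterating: T(3)=-17, T(4)=78, T(5)=-199, T(6)=286, T(7)=-217, T(8)=-250, T(9)=1289, T(10)=-2762; answer -2762

-2762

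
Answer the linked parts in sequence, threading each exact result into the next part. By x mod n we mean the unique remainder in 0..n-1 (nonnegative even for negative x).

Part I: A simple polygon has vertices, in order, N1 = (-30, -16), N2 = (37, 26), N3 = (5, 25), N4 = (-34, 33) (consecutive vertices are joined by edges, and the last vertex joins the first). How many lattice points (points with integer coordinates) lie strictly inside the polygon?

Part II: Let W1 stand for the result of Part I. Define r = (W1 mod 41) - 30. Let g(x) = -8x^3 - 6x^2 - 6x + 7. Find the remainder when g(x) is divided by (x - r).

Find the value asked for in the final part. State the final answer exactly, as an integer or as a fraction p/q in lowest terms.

Part I: cross terms: (-30*26 - 37*-16)=-188, (37*25 - 5*26)=795, (5*33 - -34*25)=1015, (-34*-16 - -30*33)=1534; twice the area = |3156| = 3156; area = 1578; boundary points = 1 + 1 + 1 + 1 = 4; strictly interior points = area - boundary/2 + 1 = 1577; answer 1577
Part II: W1 = 1577; r = -11; remainder = value at the root: -8*(-11)^3 - 6*(-11)^2 - 6*(-11)^1 + 7 = (10648) + (-726) + (66) + (7) = 9995; answer 9995

9995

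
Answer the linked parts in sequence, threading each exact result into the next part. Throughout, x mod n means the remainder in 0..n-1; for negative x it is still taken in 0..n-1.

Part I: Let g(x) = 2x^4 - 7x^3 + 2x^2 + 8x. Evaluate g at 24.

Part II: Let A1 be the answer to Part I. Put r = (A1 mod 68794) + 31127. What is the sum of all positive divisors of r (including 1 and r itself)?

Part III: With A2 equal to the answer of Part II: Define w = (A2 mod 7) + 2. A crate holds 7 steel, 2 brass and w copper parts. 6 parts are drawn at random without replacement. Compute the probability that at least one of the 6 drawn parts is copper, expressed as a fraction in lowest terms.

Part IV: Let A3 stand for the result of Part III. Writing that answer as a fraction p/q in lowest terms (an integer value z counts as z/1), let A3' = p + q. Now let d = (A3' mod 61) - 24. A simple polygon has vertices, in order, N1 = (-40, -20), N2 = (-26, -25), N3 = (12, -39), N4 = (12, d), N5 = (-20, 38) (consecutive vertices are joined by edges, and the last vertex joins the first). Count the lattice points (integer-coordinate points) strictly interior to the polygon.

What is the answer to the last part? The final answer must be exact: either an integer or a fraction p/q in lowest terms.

Part I: 2*(24)^4 - 7*(24)^3 + 2*(24)^2 + 8*(24)^1 = (663552) + (-96768) + (1152) + (192) = 568128; answer 568128
Part II: A1 = 568128; r = 48903; 48903 = 3 * 16301; sigma = (1 + 3) * (1 + 16301) = 4 * 16302 = 65208; answer 65208
Part III: A2 = 65208; w = 5; total draws C(14,6) = 3003; complement C(9,6) = 84; favorable 3003 - 84 = 2919; P = 139/143; answer 139/143
Part IV: A3 = 139/143; threaded value p + q = 282; d = 14; cross terms: (-40*-25 - -26*-20)=480, (-26*-39 - 12*-25)=1314, (12*14 - 12*-39)=636, (12*38 - -20*14)=736, (-20*-20 - -40*38)=1920; twice the area = |5086| = 5086; area = 2543; boundary points = 1 + 2 + 53 + 8 + 2 = 66; strictly interior points = area - boundary/2 + 1 = 2511; answer 2511

2511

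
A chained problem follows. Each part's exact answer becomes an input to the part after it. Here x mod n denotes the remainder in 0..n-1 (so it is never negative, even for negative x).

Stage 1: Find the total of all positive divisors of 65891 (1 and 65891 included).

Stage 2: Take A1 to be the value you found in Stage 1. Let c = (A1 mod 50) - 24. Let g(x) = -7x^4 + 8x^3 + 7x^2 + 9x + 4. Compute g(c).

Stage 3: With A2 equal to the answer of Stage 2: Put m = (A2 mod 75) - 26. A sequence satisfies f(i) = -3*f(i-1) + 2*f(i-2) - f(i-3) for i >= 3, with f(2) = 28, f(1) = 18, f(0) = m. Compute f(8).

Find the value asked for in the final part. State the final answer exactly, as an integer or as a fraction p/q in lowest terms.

Stage 1: 65891 = 7 * 9413; sigma = (1 + 7) * (1 + 9413) = 8 * 9414 = 75312; answer 75312
Stage 2: A1 = 75312; c = -12; -7*(-12)^4 + 8*(-12)^3 + 7*(-12)^2 + 9*(-12)^1 + 4 = (-145152) + (-13824) + (1008) + (-108) + (4) = -158072; answer -158072
Stage 3: A2 = -158072; m = 2; f(3) = -3*(28) + 2*(18) - 1*(2) = -50; iterating: f(3)=-50, f(4)=188, f(5)=-692, f(6)=2502, f(7)=-9078, f(8)=32930; answer 32930

32930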